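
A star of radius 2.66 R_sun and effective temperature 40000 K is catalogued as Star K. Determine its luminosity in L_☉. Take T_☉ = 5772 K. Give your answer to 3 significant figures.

L/L_☉ = (R/R_☉)² (T/T_☉)⁴ = (2.66)² × (40000/5772)⁴
       = 7.076 × (6.930)⁴ = 7.076 × 2306 = 1.632×10^4.

1.63×10^4 L_☉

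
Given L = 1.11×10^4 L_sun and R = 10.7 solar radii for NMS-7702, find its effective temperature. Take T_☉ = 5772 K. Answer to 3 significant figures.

1.81×10^4 K

T/T_☉ = (L/L_☉)^(1/4) / (R/R_☉)^(1/2)
T = 5772 × (1.11×10^4)^(1/4) / √(10.7) = 5772 × 10.26 / 3.271 = 1.811×10^4 K.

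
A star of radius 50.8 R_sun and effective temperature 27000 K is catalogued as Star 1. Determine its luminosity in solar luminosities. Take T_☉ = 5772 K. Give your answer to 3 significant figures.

L/L_☉ = (R/R_☉)² (T/T_☉)⁴ = (50.8)² × (27000/5772)⁴
       = 2581 × (4.678)⁴ = 2581 × 478.8 = 1.236×10^6.

1.24×10^6 solar luminosities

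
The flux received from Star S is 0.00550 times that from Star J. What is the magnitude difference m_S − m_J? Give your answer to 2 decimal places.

m_S − m_J = −2.5 log₁₀(F_S/F_J) = −2.5 log₁₀(0.00550) = −2.5 × (-2.260) = 5.649.

5.65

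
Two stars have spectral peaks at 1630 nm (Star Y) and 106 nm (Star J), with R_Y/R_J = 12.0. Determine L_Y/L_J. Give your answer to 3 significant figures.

Wien's law gives T ∝ 1/λ_max, so T_Y/T_J = λ_J/λ_Y = 106/1630 = 0.06503.
Then L ∝ R²T⁴ gives L_Y/L_J = (12.0)² × (0.06503)⁴ = 144.0 × 1.788×10^-5 = 0.002575.

0.00258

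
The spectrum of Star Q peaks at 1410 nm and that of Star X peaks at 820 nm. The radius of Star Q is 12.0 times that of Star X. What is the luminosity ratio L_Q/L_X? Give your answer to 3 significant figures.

16.5

Wien's law gives T ∝ 1/λ_max, so T_Q/T_X = λ_X/λ_Q = 820/1410 = 0.5816.
Then L ∝ R²T⁴ gives L_Q/L_X = (12.0)² × (0.5816)⁴ = 144.0 × 0.1144 = 16.47.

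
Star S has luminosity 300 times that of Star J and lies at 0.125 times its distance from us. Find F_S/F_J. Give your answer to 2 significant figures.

F = L/(4πd²), so F_S/F_J = (L_S/L_J) / (d_S/d_J)²
= 300 / (0.125)² = 300 / 0.01562 = 1.920×10^4.

1.9×10^4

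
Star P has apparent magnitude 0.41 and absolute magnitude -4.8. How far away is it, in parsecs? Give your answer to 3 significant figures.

110 pc

m − M = 5 log₁₀(d/10 pc)
0.41 − (-4.8) = 5.21 = 5 log₁₀(d/10)
d = 10 × 10^(5.21/5) = 10 × 10^1.042 = 110.2 pc.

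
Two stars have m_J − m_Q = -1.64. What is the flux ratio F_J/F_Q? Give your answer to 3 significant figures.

F_J/F_Q = 10^(−(m_J − m_Q)/2.5) = 10^(1.64/2.5) = 10^0.656 = 4.529.

4.53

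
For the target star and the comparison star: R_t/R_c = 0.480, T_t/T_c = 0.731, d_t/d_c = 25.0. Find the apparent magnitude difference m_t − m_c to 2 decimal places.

9.94

L_t/L_c = (0.480)²(0.731)⁴ = 0.06579.
F_t/F_c = (L_t/L_c)/(d_t/d_c)² = 0.06579/625.0 = 1.053×10^-4.
m_t − m_c = −2.5 log₁₀(1.053×10^-4) = 9.94.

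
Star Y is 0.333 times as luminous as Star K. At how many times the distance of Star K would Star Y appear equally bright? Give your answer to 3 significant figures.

0.577

Equal flux requires L_Y/d_Y² = L_K/d_K², so d_Y/d_K = √(L_Y/L_K)
= √(0.333) = 0.5771.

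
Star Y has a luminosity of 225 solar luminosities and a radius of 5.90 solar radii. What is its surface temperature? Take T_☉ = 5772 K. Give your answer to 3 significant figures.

T/T_☉ = (L/L_☉)^(1/4) / (R/R_☉)^(1/2)
T = 5772 × (225)^(1/4) / √(5.90) = 5772 × 3.873 / 2.429 = 9203 K.

9.20×10^3 K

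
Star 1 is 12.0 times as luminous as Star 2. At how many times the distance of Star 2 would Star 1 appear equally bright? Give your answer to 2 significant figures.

3.5

Equal flux requires L_1/d_1² = L_2/d_2², so d_1/d_2 = √(L_1/L_2)
= √(12.0) = 3.464.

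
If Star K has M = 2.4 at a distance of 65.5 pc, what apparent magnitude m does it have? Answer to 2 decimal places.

m = M + 5 log₁₀(d/10 pc) = 2.4 + 5 log₁₀(65.5/10)
  = 2.4 + 5 × 0.816 = 2.4 + 4.08 = 6.48.

6.48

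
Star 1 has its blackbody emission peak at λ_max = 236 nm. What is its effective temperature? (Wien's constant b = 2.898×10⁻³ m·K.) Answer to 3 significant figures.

1.23×10^4 K

T = b/λ_max = 2.898×10⁻³ / (236×10⁻⁹) = 1.228×10^4 K.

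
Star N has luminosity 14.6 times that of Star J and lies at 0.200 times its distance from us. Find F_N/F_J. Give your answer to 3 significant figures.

365

F = L/(4πd²), so F_N/F_J = (L_N/L_J) / (d_N/d_J)²
= 14.6 / (0.200)² = 14.6 / 0.04000 = 365.0.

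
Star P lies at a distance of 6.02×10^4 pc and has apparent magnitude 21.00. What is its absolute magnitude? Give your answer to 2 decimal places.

2.10

M = m − 5 log₁₀(d/10 pc) = 21.00 − 5 log₁₀(6.02×10^4/10)
  = 21.00 − 5 × 3.780 = 21.00 − 18.90 = 2.10.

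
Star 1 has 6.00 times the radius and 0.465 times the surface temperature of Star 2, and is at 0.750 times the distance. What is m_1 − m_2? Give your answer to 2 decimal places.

L_1/L_2 = (6.00)²(0.465)⁴ = 1.683.
F_1/F_2 = (L_1/L_2)/(d_1/d_2)² = 1.683/0.5625 = 2.992.
m_1 − m_2 = −2.5 log₁₀(2.992) = -1.19.

-1.19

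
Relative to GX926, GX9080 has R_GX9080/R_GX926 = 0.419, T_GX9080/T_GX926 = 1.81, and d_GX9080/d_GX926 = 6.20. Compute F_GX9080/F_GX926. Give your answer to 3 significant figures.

L_GX9080/L_GX926 = (R_GX9080/R_GX926)²(T_GX9080/T_GX926)⁴ = (0.419)² × (1.81)⁴ = 1.884.
F_GX9080/F_GX926 = (L_GX9080/L_GX926)/(d_GX9080/d_GX926)² = 1.884 / (6.20)² = 0.04902.

0.0490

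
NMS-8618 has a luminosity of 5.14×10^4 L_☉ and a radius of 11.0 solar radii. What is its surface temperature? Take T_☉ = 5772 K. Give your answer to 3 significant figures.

T/T_☉ = (L/L_☉)^(1/4) / (R/R_☉)^(1/2)
T = 5772 × (5.14×10^4)^(1/4) / √(11.0) = 5772 × 15.06 / 3.317 = 2.620×10^4 K.

2.62×10^4 K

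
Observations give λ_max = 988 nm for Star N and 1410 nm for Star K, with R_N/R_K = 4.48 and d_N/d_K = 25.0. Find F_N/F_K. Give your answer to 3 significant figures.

0.133

Wien's law: T_N/T_K = λ_K/λ_N = 1410/988 = 1.427.
L_N/L_K = (R_N/R_K)²(T_N/T_K)⁴ = (4.48)²(1.427)⁴ = 83.25.
F_N/F_K = (L_N/L_K)/(d_N/d_K)² = 83.25/(25.0)² = 0.1332.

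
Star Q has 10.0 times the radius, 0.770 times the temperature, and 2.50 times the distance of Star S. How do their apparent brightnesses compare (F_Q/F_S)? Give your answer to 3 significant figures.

5.62

L_Q/L_S = (R_Q/R_S)²(T_Q/T_S)⁴ = (10.0)² × (0.770)⁴ = 35.15.
F_Q/F_S = (L_Q/L_S)/(d_Q/d_S)² = 35.15 / (2.50)² = 5.624.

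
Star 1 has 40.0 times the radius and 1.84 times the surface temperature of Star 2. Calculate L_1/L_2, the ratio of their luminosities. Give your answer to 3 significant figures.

1.83×10^4

From the Stefan–Boltzmann law, L ∝ R²T⁴, so
L_1/L_2 = (R_1/R_2)² (T_1/T_2)⁴ = (40.0)² × (1.84)⁴ = 1600 × 11.46 = 1.834×10^4.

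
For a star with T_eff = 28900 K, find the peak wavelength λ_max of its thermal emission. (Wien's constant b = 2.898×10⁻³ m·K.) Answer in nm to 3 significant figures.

100 nm

λ_max = b/T = 2.898×10⁻³ / 28900 = 1.00×10^-7 m = 100.3 nm.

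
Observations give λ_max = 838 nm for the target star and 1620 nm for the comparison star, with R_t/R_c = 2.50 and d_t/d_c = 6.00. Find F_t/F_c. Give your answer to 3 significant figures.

2.42

Wien's law: T_t/T_c = λ_c/λ_t = 1620/838 = 1.933.
L_t/L_c = (R_t/R_c)²(T_t/T_c)⁴ = (2.50)²(1.933)⁴ = 87.29.
F_t/F_c = (L_t/L_c)/(d_t/d_c)² = 87.29/(6.00)² = 2.425.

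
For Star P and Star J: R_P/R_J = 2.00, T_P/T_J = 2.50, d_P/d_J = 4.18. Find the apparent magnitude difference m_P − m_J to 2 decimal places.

-2.38

L_P/L_J = (2.00)²(2.50)⁴ = 156.2.
F_P/F_J = (L_P/L_J)/(d_P/d_J)² = 156.2/17.47 = 8.943.
m_P − m_J = −2.5 log₁₀(8.943) = -2.38.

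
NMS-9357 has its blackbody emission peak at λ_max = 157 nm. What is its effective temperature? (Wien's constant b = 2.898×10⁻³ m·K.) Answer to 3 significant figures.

T = b/λ_max = 2.898×10⁻³ / (157×10⁻⁹) = 1.846×10^4 K.

1.85×10^4 K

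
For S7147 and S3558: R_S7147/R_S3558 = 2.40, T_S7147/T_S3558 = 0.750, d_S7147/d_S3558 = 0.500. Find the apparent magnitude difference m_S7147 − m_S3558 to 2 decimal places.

L_S7147/L_S3558 = (2.40)²(0.750)⁴ = 1.823.
F_S7147/F_S3558 = (L_S7147/L_S3558)/(d_S7147/d_S3558)² = 1.823/0.2500 = 7.290.
m_S7147 − m_S3558 = −2.5 log₁₀(7.290) = -2.16.

-2.16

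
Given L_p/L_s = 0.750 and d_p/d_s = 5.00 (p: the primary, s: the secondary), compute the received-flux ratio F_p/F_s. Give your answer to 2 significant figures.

F = L/(4πd²), so F_p/F_s = (L_p/L_s) / (d_p/d_s)²
= 0.750 / (5.00)² = 0.750 / 25.00 = 0.03000.

0.030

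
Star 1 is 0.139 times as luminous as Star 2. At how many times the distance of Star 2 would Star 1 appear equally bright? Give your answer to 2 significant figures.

0.37

Equal flux requires L_1/d_1² = L_2/d_2², so d_1/d_2 = √(L_1/L_2)
= √(0.139) = 0.3728.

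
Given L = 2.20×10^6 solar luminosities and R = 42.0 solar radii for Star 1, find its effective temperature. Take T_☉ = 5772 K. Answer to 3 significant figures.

T/T_☉ = (L/L_☉)^(1/4) / (R/R_☉)^(1/2)
T = 5772 × (2.20×10^6)^(1/4) / √(42.0) = 5772 × 38.51 / 6.481 = 3.430×10^4 K.

3.43×10^4 K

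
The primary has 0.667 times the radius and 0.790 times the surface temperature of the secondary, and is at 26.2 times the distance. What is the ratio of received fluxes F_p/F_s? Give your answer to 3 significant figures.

L_p/L_s = (R_p/R_s)²(T_p/T_s)⁴ = (0.667)² × (0.790)⁴ = 0.1733.
F_p/F_s = (L_p/L_s)/(d_p/d_s)² = 0.1733 / (26.2)² = 2.524×10^-4.

2.52×10^-4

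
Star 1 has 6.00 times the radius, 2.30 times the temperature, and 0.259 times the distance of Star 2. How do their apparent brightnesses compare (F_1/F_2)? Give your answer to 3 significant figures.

L_1/L_2 = (R_1/R_2)²(T_1/T_2)⁴ = (6.00)² × (2.30)⁴ = 1007.
F_1/F_2 = (L_1/L_2)/(d_1/d_2)² = 1007 / (0.259)² = 1.502×10^4.

1.50×10^4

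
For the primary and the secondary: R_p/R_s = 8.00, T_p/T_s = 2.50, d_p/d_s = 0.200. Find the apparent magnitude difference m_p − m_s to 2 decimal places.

-11.99

L_p/L_s = (8.00)²(2.50)⁴ = 2500.
F_p/F_s = (L_p/L_s)/(d_p/d_s)² = 2500/0.04000 = 6.250×10^4.
m_p − m_s = −2.5 log₁₀(6.250×10^4) = -11.99.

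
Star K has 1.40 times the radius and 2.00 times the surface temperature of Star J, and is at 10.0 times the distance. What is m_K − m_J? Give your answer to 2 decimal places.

L_K/L_J = (1.40)²(2.00)⁴ = 31.36.
F_K/F_J = (L_K/L_J)/(d_K/d_J)² = 31.36/100.0 = 0.3136.
m_K − m_J = −2.5 log₁₀(0.3136) = 1.26.

1.26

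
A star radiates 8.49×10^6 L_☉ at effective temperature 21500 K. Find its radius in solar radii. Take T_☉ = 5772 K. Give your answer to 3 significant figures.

R/R_☉ = √(L/L_☉) / (T/T_☉)² = √(8.49×10^6) / (3.725)²
       = 2914 / 13.87 = 210.0.

210 solar radii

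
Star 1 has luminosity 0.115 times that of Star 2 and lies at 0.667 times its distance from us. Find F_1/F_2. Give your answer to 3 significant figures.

0.258

F = L/(4πd²), so F_1/F_2 = (L_1/L_2) / (d_1/d_2)²
= 0.115 / (0.667)² = 0.115 / 0.4449 = 0.2585.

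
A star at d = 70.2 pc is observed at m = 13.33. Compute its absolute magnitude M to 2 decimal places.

9.10

M = m − 5 log₁₀(d/10 pc) = 13.33 − 5 log₁₀(70.2/10)
  = 13.33 − 5 × 0.846 = 13.33 − 4.23 = 9.10.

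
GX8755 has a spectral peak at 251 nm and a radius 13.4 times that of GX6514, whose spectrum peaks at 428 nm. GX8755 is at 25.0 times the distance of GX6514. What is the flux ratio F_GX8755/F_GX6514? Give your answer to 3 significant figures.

Wien's law: T_GX8755/T_GX6514 = λ_GX6514/λ_GX8755 = 428/251 = 1.705.
L_GX8755/L_GX6514 = (R_GX8755/R_GX6514)²(T_GX8755/T_GX6514)⁴ = (13.4)²(1.705)⁴ = 1518.
F_GX8755/F_GX6514 = (L_GX8755/L_GX6514)/(d_GX8755/d_GX6514)² = 1518/(25.0)² = 2.429.

2.43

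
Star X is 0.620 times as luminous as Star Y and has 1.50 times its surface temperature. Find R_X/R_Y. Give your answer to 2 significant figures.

L ∝ R²T⁴ gives R ∝ √L / T², so
R_X/R_Y = √(0.620) / (1.50)² = 0.7874 / 2.250 = 0.3500.

0.35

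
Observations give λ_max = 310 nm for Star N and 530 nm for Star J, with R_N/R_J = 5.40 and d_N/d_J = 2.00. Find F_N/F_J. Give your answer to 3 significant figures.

62.3

Wien's law: T_N/T_J = λ_J/λ_N = 530/310 = 1.710.
L_N/L_J = (R_N/R_J)²(T_N/T_J)⁴ = (5.40)²(1.710)⁴ = 249.1.
F_N/F_J = (L_N/L_J)/(d_N/d_J)² = 249.1/(2.00)² = 62.29.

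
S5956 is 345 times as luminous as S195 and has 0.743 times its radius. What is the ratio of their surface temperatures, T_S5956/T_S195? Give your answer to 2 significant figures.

5.0

L ∝ R²T⁴ gives T ∝ (L/R²)^(1/4), so
T_S5956/T_S195 = (345 / 0.743²)^(1/4) = (624.9)^(1/4) = 5.000.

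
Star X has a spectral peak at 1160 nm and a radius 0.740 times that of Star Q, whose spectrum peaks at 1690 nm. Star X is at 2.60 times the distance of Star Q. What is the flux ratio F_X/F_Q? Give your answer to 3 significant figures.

Wien's law: T_X/T_Q = λ_Q/λ_X = 1690/1160 = 1.457.
L_X/L_Q = (R_X/R_Q)²(T_X/T_Q)⁴ = (0.740)²(1.457)⁴ = 2.467.
F_X/F_Q = (L_X/L_Q)/(d_X/d_Q)² = 2.467/(2.60)² = 0.3649.

0.365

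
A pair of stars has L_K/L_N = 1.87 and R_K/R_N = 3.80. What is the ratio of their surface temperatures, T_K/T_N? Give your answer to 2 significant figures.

0.60

L ∝ R²T⁴ gives T ∝ (L/R²)^(1/4), so
T_K/T_N = (1.87 / 3.80²)^(1/4) = (0.1295)^(1/4) = 0.5999.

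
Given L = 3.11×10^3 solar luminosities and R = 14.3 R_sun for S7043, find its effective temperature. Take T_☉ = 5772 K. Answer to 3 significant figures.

T/T_☉ = (L/L_☉)^(1/4) / (R/R_☉)^(1/2)
T = 5772 × (3.11×10^3)^(1/4) / √(14.3) = 5772 × 7.468 / 3.782 = 1.140×10^4 K.

1.14×10^4 K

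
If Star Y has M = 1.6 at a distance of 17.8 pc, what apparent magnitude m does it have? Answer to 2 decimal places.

m = M + 5 log₁₀(d/10 pc) = 1.6 + 5 log₁₀(17.8/10)
  = 1.6 + 5 × 0.250 = 1.6 + 1.25 = 2.85.

2.85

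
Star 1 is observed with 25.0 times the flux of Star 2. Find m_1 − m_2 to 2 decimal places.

m_1 − m_2 = −2.5 log₁₀(F_1/F_2) = −2.5 log₁₀(25.0) = −2.5 × (1.398) = -3.495.

-3.49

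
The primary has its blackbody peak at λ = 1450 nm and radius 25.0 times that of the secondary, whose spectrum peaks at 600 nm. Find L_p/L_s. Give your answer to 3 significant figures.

Wien's law gives T ∝ 1/λ_max, so T_p/T_s = λ_s/λ_p = 600/1450 = 0.4138.
Then L ∝ R²T⁴ gives L_p/L_s = (25.0)² × (0.4138)⁴ = 625.0 × 0.02932 = 18.32.

18.3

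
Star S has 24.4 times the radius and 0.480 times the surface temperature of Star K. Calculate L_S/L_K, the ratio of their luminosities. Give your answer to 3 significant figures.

From the Stefan–Boltzmann law, L ∝ R²T⁴, so
L_S/L_K = (R_S/R_K)² (T_S/T_K)⁴ = (24.4)² × (0.480)⁴ = 595.4 × 0.05308 = 31.60.

31.6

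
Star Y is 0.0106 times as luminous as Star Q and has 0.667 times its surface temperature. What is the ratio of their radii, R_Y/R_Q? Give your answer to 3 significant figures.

L ∝ R²T⁴ gives R ∝ √L / T², so
R_Y/R_Q = √(0.0106) / (0.667)² = 0.1030 / 0.4449 = 0.2314.

0.231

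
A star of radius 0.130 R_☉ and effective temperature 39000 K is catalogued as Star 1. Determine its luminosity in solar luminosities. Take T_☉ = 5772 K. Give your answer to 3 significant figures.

L/L_☉ = (R/R_☉)² (T/T_☉)⁴ = (0.130)² × (39000/5772)⁴
       = 0.01690 × (6.757)⁴ = 0.01690 × 2084 = 35.22.

35.2 solar luminosities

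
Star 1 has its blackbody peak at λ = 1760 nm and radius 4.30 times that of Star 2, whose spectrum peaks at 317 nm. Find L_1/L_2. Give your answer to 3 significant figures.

0.0195

Wien's law gives T ∝ 1/λ_max, so T_1/T_2 = λ_2/λ_1 = 317/1760 = 0.1801.
Then L ∝ R²T⁴ gives L_1/L_2 = (4.30)² × (0.1801)⁴ = 18.49 × 0.001052 = 0.01946.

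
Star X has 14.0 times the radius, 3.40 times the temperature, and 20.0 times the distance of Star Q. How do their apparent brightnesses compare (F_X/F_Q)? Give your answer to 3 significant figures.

65.5

L_X/L_Q = (R_X/R_Q)²(T_X/T_Q)⁴ = (14.0)² × (3.40)⁴ = 2.619×10^4.
F_X/F_Q = (L_X/L_Q)/(d_X/d_Q)² = 2.619×10^4 / (20.0)² = 65.48.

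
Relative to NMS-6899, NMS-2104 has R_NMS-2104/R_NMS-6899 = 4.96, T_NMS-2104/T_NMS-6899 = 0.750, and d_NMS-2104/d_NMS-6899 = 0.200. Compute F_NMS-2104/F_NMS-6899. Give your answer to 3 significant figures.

195

L_NMS-2104/L_NMS-6899 = (R_NMS-2104/R_NMS-6899)²(T_NMS-2104/T_NMS-6899)⁴ = (4.96)² × (0.750)⁴ = 7.784.
F_NMS-2104/F_NMS-6899 = (L_NMS-2104/L_NMS-6899)/(d_NMS-2104/d_NMS-6899)² = 7.784 / (0.200)² = 194.6.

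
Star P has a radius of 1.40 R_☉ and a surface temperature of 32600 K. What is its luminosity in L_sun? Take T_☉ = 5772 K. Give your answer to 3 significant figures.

1.99×10^3 L_sun

L/L_☉ = (R/R_☉)² (T/T_☉)⁴ = (1.40)² × (32600/5772)⁴
       = 1.960 × (5.648)⁴ = 1.960 × 1018 = 1994.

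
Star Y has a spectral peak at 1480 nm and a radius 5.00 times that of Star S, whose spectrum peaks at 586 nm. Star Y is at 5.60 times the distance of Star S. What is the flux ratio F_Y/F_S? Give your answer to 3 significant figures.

Wien's law: T_Y/T_S = λ_S/λ_Y = 586/1480 = 0.3959.
L_Y/L_S = (R_Y/R_S)²(T_Y/T_S)⁴ = (5.00)²(0.3959)⁴ = 0.6144.
F_Y/F_S = (L_Y/L_S)/(d_Y/d_S)² = 0.6144/(5.60)² = 0.01959.

0.0196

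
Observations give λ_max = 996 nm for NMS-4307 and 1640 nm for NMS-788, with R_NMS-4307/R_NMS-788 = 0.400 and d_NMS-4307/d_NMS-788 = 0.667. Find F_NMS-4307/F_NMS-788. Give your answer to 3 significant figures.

Wien's law: T_NMS-4307/T_NMS-788 = λ_NMS-788/λ_NMS-4307 = 1640/996 = 1.647.
L_NMS-4307/L_NMS-788 = (R_NMS-4307/R_NMS-788)²(T_NMS-4307/T_NMS-788)⁴ = (0.400)²(1.647)⁴ = 1.176.
F_NMS-4307/F_NMS-788 = (L_NMS-4307/L_NMS-788)/(d_NMS-4307/d_NMS-788)² = 1.176/(0.667)² = 2.644.

2.64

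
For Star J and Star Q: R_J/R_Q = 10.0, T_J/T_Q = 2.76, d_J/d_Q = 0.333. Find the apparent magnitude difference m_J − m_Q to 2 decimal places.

L_J/L_Q = (10.0)²(2.76)⁴ = 5803.
F_J/F_Q = (L_J/L_Q)/(d_J/d_Q)² = 5803/0.1109 = 5.233×10^4.
m_J − m_Q = −2.5 log₁₀(5.233×10^4) = -11.80.

-11.80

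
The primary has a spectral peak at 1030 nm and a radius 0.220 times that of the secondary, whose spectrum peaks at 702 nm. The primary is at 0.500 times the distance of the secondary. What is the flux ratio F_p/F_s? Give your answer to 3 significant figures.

Wien's law: T_p/T_s = λ_s/λ_p = 702/1030 = 0.6816.
L_p/L_s = (R_p/R_s)²(T_p/T_s)⁴ = (0.220)²(0.6816)⁴ = 0.01044.
F_p/F_s = (L_p/L_s)/(d_p/d_s)² = 0.01044/(0.500)² = 0.04177.

0.0418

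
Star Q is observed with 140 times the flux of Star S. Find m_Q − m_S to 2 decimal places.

m_Q − m_S = −2.5 log₁₀(F_Q/F_S) = −2.5 log₁₀(140) = −2.5 × (2.146) = -5.365.

-5.37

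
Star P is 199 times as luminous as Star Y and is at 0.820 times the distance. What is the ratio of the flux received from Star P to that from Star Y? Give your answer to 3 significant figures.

296

F = L/(4πd²), so F_P/F_Y = (L_P/L_Y) / (d_P/d_Y)²
= 199 / (0.820)² = 199 / 0.6724 = 296.0.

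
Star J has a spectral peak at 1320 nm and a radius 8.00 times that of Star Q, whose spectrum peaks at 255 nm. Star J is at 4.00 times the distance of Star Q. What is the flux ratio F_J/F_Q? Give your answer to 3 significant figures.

Wien's law: T_J/T_Q = λ_Q/λ_J = 255/1320 = 0.1932.
L_J/L_Q = (R_J/R_Q)²(T_J/T_Q)⁴ = (8.00)²(0.1932)⁴ = 0.08913.
F_J/F_Q = (L_J/L_Q)/(d_J/d_Q)² = 0.08913/(4.00)² = 0.005571.

0.00557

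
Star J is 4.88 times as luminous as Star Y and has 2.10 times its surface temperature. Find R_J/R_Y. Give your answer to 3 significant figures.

L ∝ R²T⁴ gives R ∝ √L / T², so
R_J/R_Y = √(4.88) / (2.10)² = 2.209 / 4.410 = 0.5009.

0.501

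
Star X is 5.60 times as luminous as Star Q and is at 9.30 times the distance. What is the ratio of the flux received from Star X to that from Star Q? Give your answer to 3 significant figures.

F = L/(4πd²), so F_X/F_Q = (L_X/L_Q) / (d_X/d_Q)²
= 5.60 / (9.30)² = 5.60 / 86.49 = 0.06475.

0.0647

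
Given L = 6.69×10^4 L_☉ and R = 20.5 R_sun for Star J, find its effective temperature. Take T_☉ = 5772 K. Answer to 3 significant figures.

T/T_☉ = (L/L_☉)^(1/4) / (R/R_☉)^(1/2)
T = 5772 × (6.69×10^4)^(1/4) / √(20.5) = 5772 × 16.08 / 4.528 = 2.050×10^4 K.

2.05×10^4 K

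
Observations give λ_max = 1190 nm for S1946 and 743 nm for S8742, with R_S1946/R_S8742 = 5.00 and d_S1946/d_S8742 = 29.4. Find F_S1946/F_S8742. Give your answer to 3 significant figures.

Wien's law: T_S1946/T_S8742 = λ_S8742/λ_S1946 = 743/1190 = 0.6244.
L_S1946/L_S8742 = (R_S1946/R_S8742)²(T_S1946/T_S8742)⁴ = (5.00)²(0.6244)⁴ = 3.799.
F_S1946/F_S8742 = (L_S1946/L_S8742)/(d_S1946/d_S8742)² = 3.799/(29.4)² = 0.004396.

0.00440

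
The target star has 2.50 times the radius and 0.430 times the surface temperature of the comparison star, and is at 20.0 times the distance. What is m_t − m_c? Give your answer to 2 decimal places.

8.18

L_t/L_c = (2.50)²(0.430)⁴ = 0.2137.
F_t/F_c = (L_t/L_c)/(d_t/d_c)² = 0.2137/400.0 = 5.342×10^-4.
m_t − m_c = −2.5 log₁₀(5.342×10^-4) = 8.18.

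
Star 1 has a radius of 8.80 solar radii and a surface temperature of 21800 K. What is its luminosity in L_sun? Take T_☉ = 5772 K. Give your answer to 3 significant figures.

1.58×10^4 L_sun

L/L_☉ = (R/R_☉)² (T/T_☉)⁴ = (8.80)² × (21800/5772)⁴
       = 77.44 × (3.777)⁴ = 77.44 × 203.5 = 1.576×10^4.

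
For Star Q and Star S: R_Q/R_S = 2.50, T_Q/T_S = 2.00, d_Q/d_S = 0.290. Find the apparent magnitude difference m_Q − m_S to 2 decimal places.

L_Q/L_S = (2.50)²(2.00)⁴ = 100.0.
F_Q/F_S = (L_Q/L_S)/(d_Q/d_S)² = 100.0/0.08410 = 1189.
m_Q − m_S = −2.5 log₁₀(1189) = -7.69.

-7.69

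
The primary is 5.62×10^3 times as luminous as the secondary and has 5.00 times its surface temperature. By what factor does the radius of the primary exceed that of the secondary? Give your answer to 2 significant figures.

3.0

L ∝ R²T⁴ gives R ∝ √L / T², so
R_p/R_s = √(5.62×10^3) / (5.00)² = 74.97 / 25.00 = 2.999.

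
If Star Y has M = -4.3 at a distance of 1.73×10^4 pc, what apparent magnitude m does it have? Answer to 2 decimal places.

m = M + 5 log₁₀(d/10 pc) = -4.3 + 5 log₁₀(1.73×10^4/10)
  = -4.3 + 5 × 3.238 = -4.3 + 16.19 = 11.89.

11.89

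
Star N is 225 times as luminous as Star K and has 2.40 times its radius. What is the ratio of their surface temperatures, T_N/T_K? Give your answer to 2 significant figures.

L ∝ R²T⁴ gives T ∝ (L/R²)^(1/4), so
T_N/T_K = (225 / 2.40²)^(1/4) = (39.06)^(1/4) = 2.500.

2.5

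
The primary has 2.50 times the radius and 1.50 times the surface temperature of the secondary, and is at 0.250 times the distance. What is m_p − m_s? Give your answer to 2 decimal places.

-6.76

L_p/L_s = (2.50)²(1.50)⁴ = 31.64.
F_p/F_s = (L_p/L_s)/(d_p/d_s)² = 31.64/0.06250 = 506.2.
m_p − m_s = −2.5 log₁₀(506.2) = -6.76.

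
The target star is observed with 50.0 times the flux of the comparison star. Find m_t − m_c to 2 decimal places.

m_t − m_c = −2.5 log₁₀(F_t/F_c) = −2.5 log₁₀(50.0) = −2.5 × (1.699) = -4.247.

-4.25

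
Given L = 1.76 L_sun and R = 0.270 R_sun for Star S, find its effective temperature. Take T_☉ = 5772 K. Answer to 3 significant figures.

T/T_☉ = (L/L_☉)^(1/4) / (R/R_☉)^(1/2)
T = 5772 × (1.76)^(1/4) / √(0.270) = 5772 × 1.152 / 0.5196 = 1.279×10^4 K.

1.28×10^4 K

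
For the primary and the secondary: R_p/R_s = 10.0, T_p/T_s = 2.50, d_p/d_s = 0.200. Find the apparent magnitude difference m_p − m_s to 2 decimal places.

-12.47

L_p/L_s = (10.0)²(2.50)⁴ = 3906.
F_p/F_s = (L_p/L_s)/(d_p/d_s)² = 3906/0.04000 = 9.766×10^4.
m_p − m_s = −2.5 log₁₀(9.766×10^4) = -12.47.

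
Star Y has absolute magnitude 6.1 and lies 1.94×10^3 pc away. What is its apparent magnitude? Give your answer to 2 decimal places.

17.54

m = M + 5 log₁₀(d/10 pc) = 6.1 + 5 log₁₀(1.94×10^3/10)
  = 6.1 + 5 × 2.288 = 6.1 + 11.44 = 17.54.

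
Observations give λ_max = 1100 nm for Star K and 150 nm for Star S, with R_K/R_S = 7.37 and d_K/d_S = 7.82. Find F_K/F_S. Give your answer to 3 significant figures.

Wien's law: T_K/T_S = λ_S/λ_K = 150/1100 = 0.1364.
L_K/L_S = (R_K/R_S)²(T_K/T_S)⁴ = (7.37)²(0.1364)⁴ = 0.01878.
F_K/F_S = (L_K/L_S)/(d_K/d_S)² = 0.01878/(7.82)² = 3.071×10^-4.

3.07×10^-4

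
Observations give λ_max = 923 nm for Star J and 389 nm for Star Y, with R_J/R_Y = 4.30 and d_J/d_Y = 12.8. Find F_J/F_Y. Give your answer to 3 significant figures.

Wien's law: T_J/T_Y = λ_Y/λ_J = 389/923 = 0.4215.
L_J/L_Y = (R_J/R_Y)²(T_J/T_Y)⁴ = (4.30)²(0.4215)⁴ = 0.5833.
F_J/F_Y = (L_J/L_Y)/(d_J/d_Y)² = 0.5833/(12.8)² = 0.003560.

0.00356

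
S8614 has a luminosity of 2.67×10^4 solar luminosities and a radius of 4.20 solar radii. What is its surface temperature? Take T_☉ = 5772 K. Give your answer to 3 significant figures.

3.60×10^4 K

T/T_☉ = (L/L_☉)^(1/4) / (R/R_☉)^(1/2)
T = 5772 × (2.67×10^4)^(1/4) / √(4.20) = 5772 × 12.78 / 2.049 = 3.600×10^4 K.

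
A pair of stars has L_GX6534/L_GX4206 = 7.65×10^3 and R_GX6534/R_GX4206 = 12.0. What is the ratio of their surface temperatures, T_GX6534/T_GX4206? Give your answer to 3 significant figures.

L ∝ R²T⁴ gives T ∝ (L/R²)^(1/4), so
T_GX6534/T_GX4206 = (7.65×10^3 / 12.0²)^(1/4) = (53.12)^(1/4) = 2.700.

2.70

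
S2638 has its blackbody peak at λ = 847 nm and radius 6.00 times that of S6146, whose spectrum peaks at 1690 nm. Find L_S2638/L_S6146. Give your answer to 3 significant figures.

571

Wien's law gives T ∝ 1/λ_max, so T_S2638/T_S6146 = λ_S6146/λ_S2638 = 1690/847 = 1.995.
Then L ∝ R²T⁴ gives L_S2638/L_S6146 = (6.00)² × (1.995)⁴ = 36.00 × 15.85 = 570.6.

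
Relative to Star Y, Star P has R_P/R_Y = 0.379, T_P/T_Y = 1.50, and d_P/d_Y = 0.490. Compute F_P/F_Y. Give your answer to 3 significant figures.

3.03

L_P/L_Y = (R_P/R_Y)²(T_P/T_Y)⁴ = (0.379)² × (1.50)⁴ = 0.7272.
F_P/F_Y = (L_P/L_Y)/(d_P/d_Y)² = 0.7272 / (0.490)² = 3.029.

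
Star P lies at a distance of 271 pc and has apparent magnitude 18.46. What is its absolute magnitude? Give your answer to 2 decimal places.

M = m − 5 log₁₀(d/10 pc) = 18.46 − 5 log₁₀(271/10)
  = 18.46 − 5 × 1.433 = 18.46 − 7.16 = 11.30.

11.30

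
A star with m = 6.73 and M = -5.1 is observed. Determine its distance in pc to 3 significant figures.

m − M = 5 log₁₀(d/10 pc)
6.73 − (-5.1) = 11.83 = 5 log₁₀(d/10)
d = 10 × 10^(11.83/5) = 10 × 10^2.366 = 2323 pc.

2.32×10^3 pc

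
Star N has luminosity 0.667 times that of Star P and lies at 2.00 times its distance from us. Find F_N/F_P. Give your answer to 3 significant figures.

0.167

F = L/(4πd²), so F_N/F_P = (L_N/L_P) / (d_N/d_P)²
= 0.667 / (2.00)² = 0.667 / 4.000 = 0.1668.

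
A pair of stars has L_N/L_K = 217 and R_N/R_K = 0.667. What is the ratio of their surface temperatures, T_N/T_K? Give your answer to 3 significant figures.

L ∝ R²T⁴ gives T ∝ (L/R²)^(1/4), so
T_N/T_K = (217 / 0.667²)^(1/4) = (487.8)^(1/4) = 4.700.

4.70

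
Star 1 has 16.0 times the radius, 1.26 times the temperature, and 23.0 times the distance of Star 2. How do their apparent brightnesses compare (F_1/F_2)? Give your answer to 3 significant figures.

L_1/L_2 = (R_1/R_2)²(T_1/T_2)⁴ = (16.0)² × (1.26)⁴ = 645.2.
F_1/F_2 = (L_1/L_2)/(d_1/d_2)² = 645.2 / (23.0)² = 1.220.

1.22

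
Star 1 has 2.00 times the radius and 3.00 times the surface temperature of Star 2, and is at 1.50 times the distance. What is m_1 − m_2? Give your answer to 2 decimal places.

-5.40

L_1/L_2 = (2.00)²(3.00)⁴ = 324.0.
F_1/F_2 = (L_1/L_2)/(d_1/d_2)² = 324.0/2.250 = 144.0.
m_1 − m_2 = −2.5 log₁₀(144.0) = -5.40.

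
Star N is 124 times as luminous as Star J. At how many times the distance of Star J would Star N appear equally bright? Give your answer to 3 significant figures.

11.1

Equal flux requires L_N/d_N² = L_J/d_J², so d_N/d_J = √(L_N/L_J)
= √(124) = 11.14.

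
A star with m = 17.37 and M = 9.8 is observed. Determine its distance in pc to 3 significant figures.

m − M = 5 log₁₀(d/10 pc)
17.37 − (9.8) = 7.57 = 5 log₁₀(d/10)
d = 10 × 10^(7.57/5) = 10 × 10^1.514 = 326.6 pc.

327 pc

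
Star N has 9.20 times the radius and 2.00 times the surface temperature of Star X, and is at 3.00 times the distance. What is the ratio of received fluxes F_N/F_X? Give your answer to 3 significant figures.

150

L_N/L_X = (R_N/R_X)²(T_N/T_X)⁴ = (9.20)² × (2.00)⁴ = 1354.
F_N/F_X = (L_N/L_X)/(d_N/d_X)² = 1354 / (3.00)² = 150.5.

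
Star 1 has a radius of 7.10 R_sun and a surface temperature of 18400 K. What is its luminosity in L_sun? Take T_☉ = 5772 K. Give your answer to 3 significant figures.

L/L_☉ = (R/R_☉)² (T/T_☉)⁴ = (7.10)² × (18400/5772)⁴
       = 50.41 × (3.188)⁴ = 50.41 × 103.3 = 5206.

5.21×10^3 L_sun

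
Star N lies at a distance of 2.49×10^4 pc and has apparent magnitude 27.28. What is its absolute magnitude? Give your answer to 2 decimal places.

M = m − 5 log₁₀(d/10 pc) = 27.28 − 5 log₁₀(2.49×10^4/10)
  = 27.28 − 5 × 3.396 = 27.28 − 16.98 = 10.30.

10.30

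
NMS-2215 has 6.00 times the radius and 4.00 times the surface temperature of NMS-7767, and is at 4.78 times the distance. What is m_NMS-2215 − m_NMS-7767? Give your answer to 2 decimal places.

-6.51

L_NMS-2215/L_NMS-7767 = (6.00)²(4.00)⁴ = 9216.
F_NMS-2215/F_NMS-7767 = (L_NMS-2215/L_NMS-7767)/(d_NMS-2215/d_NMS-7767)² = 9216/22.85 = 403.4.
m_NMS-2215 − m_NMS-7767 = −2.5 log₁₀(403.4) = -6.51.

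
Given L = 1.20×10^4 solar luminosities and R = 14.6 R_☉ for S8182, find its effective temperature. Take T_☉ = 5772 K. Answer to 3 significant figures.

T/T_☉ = (L/L_☉)^(1/4) / (R/R_☉)^(1/2)
T = 5772 × (1.20×10^4)^(1/4) / √(14.6) = 5772 × 10.47 / 3.821 = 1.581×10^4 K.

1.58×10^4 K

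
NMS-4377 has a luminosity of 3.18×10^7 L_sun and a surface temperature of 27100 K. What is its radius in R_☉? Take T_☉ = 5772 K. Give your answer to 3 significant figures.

R/R_☉ = √(L/L_☉) / (T/T_☉)² = √(3.18×10^7) / (4.695)²
       = 5639 / 22.04 = 255.8.

256 R_☉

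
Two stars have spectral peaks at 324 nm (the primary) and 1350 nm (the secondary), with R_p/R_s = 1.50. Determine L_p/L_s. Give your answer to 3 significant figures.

678

Wien's law gives T ∝ 1/λ_max, so T_p/T_s = λ_s/λ_p = 1350/324 = 4.167.
Then L ∝ R²T⁴ gives L_p/L_s = (1.50)² × (4.167)⁴ = 2.250 × 301.4 = 678.2.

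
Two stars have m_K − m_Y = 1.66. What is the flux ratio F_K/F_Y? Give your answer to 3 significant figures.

F_K/F_Y = 10^(−(m_K − m_Y)/2.5) = 10^(-1.66/2.5) = 10^-0.664 = 0.2168.

0.217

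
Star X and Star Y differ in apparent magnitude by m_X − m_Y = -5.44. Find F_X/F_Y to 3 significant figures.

150

F_X/F_Y = 10^(−(m_X − m_Y)/2.5) = 10^(5.44/2.5) = 10^2.176 = 150.0.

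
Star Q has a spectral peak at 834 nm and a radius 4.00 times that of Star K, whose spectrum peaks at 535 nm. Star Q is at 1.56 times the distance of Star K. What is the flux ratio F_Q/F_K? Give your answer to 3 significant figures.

Wien's law: T_Q/T_K = λ_K/λ_Q = 535/834 = 0.6415.
L_Q/L_K = (R_Q/R_K)²(T_Q/T_K)⁴ = (4.00)²(0.6415)⁴ = 2.709.
F_Q/F_K = (L_Q/L_K)/(d_Q/d_K)² = 2.709/(1.56)² = 1.113.

1.11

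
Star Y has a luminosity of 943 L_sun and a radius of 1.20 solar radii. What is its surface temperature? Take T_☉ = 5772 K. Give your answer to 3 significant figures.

2.92×10^4 K

T/T_☉ = (L/L_☉)^(1/4) / (R/R_☉)^(1/2)
T = 5772 × (943)^(1/4) / √(1.20) = 5772 × 5.542 / 1.095 = 2.920×10^4 K.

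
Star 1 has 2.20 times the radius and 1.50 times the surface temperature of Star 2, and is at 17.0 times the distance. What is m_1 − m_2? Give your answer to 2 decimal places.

L_1/L_2 = (2.20)²(1.50)⁴ = 24.50.
F_1/F_2 = (L_1/L_2)/(d_1/d_2)² = 24.50/289.0 = 0.08478.
m_1 − m_2 = −2.5 log₁₀(0.08478) = 2.68.

2.68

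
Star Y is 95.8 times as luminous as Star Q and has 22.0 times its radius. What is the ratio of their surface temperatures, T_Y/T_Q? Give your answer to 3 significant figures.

0.667

L ∝ R²T⁴ gives T ∝ (L/R²)^(1/4), so
T_Y/T_Q = (95.8 / 22.0²)^(1/4) = (0.1979)^(1/4) = 0.6670.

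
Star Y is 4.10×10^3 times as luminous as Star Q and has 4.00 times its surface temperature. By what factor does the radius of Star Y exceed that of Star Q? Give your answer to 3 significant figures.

L ∝ R²T⁴ gives R ∝ √L / T², so
R_Y/R_Q = √(4.10×10^3) / (4.00)² = 64.03 / 16.00 = 4.002.

4.00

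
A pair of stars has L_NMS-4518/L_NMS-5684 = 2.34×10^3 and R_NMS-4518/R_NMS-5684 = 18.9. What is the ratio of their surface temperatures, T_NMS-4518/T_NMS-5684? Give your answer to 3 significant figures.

L ∝ R²T⁴ gives T ∝ (L/R²)^(1/4), so
T_NMS-4518/T_NMS-5684 = (2.34×10^3 / 18.9²)^(1/4) = (6.551)^(1/4) = 1.600.

1.60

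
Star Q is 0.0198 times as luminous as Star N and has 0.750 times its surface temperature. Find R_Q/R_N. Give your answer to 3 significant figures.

L ∝ R²T⁴ gives R ∝ √L / T², so
R_Q/R_N = √(0.0198) / (0.750)² = 0.1407 / 0.5625 = 0.2502.

0.250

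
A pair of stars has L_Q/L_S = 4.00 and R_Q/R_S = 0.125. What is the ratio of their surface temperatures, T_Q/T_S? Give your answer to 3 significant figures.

L ∝ R²T⁴ gives T ∝ (L/R²)^(1/4), so
T_Q/T_S = (4.00 / 0.125²)^(1/4) = (256.0)^(1/4) = 4.000.

4.00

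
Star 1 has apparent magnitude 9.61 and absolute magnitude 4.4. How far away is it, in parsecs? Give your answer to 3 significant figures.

m − M = 5 log₁₀(d/10 pc)
9.61 − (4.4) = 5.21 = 5 log₁₀(d/10)
d = 10 × 10^(5.21/5) = 10 × 10^1.042 = 110.2 pc.

110 pc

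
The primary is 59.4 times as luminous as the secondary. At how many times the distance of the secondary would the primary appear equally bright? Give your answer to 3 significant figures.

7.71

Equal flux requires L_p/d_p² = L_s/d_s², so d_p/d_s = √(L_p/L_s)
= √(59.4) = 7.707.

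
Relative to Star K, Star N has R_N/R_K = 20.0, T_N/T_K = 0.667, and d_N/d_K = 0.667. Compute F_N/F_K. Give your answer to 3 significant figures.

L_N/L_K = (R_N/R_K)²(T_N/T_K)⁴ = (20.0)² × (0.667)⁴ = 79.17.
F_N/F_K = (L_N/L_K)/(d_N/d_K)² = 79.17 / (0.667)² = 178.0.

178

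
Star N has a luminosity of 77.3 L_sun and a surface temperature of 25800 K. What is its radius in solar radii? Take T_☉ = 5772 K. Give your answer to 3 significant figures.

0.440 solar radii

R/R_☉ = √(L/L_☉) / (T/T_☉)² = √(77.3) / (4.470)²
       = 8.792 / 19.98 = 0.4401.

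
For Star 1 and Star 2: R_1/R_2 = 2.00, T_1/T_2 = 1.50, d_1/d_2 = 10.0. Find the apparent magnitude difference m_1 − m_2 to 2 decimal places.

L_1/L_2 = (2.00)²(1.50)⁴ = 20.25.
F_1/F_2 = (L_1/L_2)/(d_1/d_2)² = 20.25/100.0 = 0.2025.
m_1 − m_2 = −2.5 log₁₀(0.2025) = 1.73.

1.73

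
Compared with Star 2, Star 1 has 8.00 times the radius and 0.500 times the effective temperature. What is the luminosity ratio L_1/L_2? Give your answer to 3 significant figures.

4.00

From the Stefan–Boltzmann law, L ∝ R²T⁴, so
L_1/L_2 = (R_1/R_2)² (T_1/T_2)⁴ = (8.00)² × (0.500)⁴ = 64.00 × 0.06250 = 4.000.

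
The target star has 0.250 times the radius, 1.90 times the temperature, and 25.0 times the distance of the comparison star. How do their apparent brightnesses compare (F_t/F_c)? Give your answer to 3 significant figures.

L_t/L_c = (R_t/R_c)²(T_t/T_c)⁴ = (0.250)² × (1.90)⁴ = 0.8145.
F_t/F_c = (L_t/L_c)/(d_t/d_c)² = 0.8145 / (25.0)² = 0.001303.

0.00130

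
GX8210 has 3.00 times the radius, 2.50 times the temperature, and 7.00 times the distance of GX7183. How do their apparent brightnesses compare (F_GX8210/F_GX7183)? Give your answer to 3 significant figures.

7.17

L_GX8210/L_GX7183 = (R_GX8210/R_GX7183)²(T_GX8210/T_GX7183)⁴ = (3.00)² × (2.50)⁴ = 351.6.
F_GX8210/F_GX7183 = (L_GX8210/L_GX7183)/(d_GX8210/d_GX7183)² = 351.6 / (7.00)² = 7.175.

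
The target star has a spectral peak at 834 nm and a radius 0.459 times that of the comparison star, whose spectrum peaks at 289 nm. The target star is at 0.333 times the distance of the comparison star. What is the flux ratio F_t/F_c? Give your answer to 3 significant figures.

Wien's law: T_t/T_c = λ_c/λ_t = 289/834 = 0.3465.
L_t/L_c = (R_t/R_c)²(T_t/T_c)⁴ = (0.459)²(0.3465)⁴ = 0.003038.
F_t/F_c = (L_t/L_c)/(d_t/d_c)² = 0.003038/(0.333)² = 0.02739.

0.0274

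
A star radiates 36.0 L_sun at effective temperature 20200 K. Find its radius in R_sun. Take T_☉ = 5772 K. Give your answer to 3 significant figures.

R/R_☉ = √(L/L_☉) / (T/T_☉)² = √(36.0) / (3.500)²
       = 6.000 / 12.25 = 0.4899.

0.490 R_sun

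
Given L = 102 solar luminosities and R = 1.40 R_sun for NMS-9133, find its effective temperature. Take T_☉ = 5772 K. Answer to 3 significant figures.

T/T_☉ = (L/L_☉)^(1/4) / (R/R_☉)^(1/2)
T = 5772 × (102)^(1/4) / √(1.40) = 5772 × 3.178 / 1.183 = 1.550×10^4 K.

1.55×10^4 K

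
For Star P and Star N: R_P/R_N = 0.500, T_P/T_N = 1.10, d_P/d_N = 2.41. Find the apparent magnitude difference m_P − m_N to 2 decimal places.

3.00

L_P/L_N = (0.500)²(1.10)⁴ = 0.3660.
F_P/F_N = (L_P/L_N)/(d_P/d_N)² = 0.3660/5.808 = 0.06302.
m_P − m_N = −2.5 log₁₀(0.06302) = 3.00.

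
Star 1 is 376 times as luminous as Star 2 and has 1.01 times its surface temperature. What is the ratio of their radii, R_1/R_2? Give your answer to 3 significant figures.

L ∝ R²T⁴ gives R ∝ √L / T², so
R_1/R_2 = √(376) / (1.01)² = 19.39 / 1.020 = 19.01.

19.0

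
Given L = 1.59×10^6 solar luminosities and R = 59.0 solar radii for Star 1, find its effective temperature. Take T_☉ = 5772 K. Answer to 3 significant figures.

T/T_☉ = (L/L_☉)^(1/4) / (R/R_☉)^(1/2)
T = 5772 × (1.59×10^6)^(1/4) / √(59.0) = 5772 × 35.51 / 7.681 = 2.668×10^4 K.

2.67×10^4 K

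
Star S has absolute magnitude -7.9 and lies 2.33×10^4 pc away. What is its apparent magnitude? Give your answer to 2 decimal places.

8.94

m = M + 5 log₁₀(d/10 pc) = -7.9 + 5 log₁₀(2.33×10^4/10)
  = -7.9 + 5 × 3.367 = -7.9 + 16.84 = 8.94.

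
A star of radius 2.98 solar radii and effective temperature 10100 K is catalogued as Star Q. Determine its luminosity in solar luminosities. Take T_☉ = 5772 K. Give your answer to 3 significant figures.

83.3 solar luminosities

L/L_☉ = (R/R_☉)² (T/T_☉)⁴ = (2.98)² × (10100/5772)⁴
       = 8.880 × (1.750)⁴ = 8.880 × 9.375 = 83.26.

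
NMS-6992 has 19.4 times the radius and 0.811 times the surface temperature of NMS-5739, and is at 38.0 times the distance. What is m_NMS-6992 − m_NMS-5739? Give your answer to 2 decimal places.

2.37

L_NMS-6992/L_NMS-5739 = (19.4)²(0.811)⁴ = 162.8.
F_NMS-6992/F_NMS-5739 = (L_NMS-6992/L_NMS-5739)/(d_NMS-6992/d_NMS-5739)² = 162.8/1444 = 0.1128.
m_NMS-6992 − m_NMS-5739 = −2.5 log₁₀(0.1128) = 2.37.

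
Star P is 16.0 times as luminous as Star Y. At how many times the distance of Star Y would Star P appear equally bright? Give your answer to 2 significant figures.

4.0

Equal flux requires L_P/d_P² = L_Y/d_Y², so d_P/d_Y = √(L_P/L_Y)
= √(16.0) = 4.000.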